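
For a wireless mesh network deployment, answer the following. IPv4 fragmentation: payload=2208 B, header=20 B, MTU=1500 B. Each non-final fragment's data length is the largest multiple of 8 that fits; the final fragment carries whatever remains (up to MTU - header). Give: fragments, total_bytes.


Max data per non-final fragment = floor((MTU - header)/8)*8 = floor((1500 - 20)/8)*8 = floor(1480/8)*8 = 1480 B
Final fragment needs no 8-byte alignment: it can carry up to MTU - header = 1480 B
Non-final fragments needed = ceil((payload - 1480) / 1480) = ceil(728/1480) = ceil(0.4919) = 1
Number of fragments = 1 + 1 = 2
Fragment sizes (data): 1 * 1480 B + 728 B (last, 728 <= 1480 OK)
Total bytes sent = payload + n_frags * header = 2208 + 2*20 = 2208 + 40 = 2248 B

2, 2248


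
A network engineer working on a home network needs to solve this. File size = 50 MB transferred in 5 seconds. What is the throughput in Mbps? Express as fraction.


Given: file = 50 MB, time = 5 s
File in Mb = 50 * 8 = 400 Mb
Throughput = 400 / 5 Mbps
Throughput = 80 Mbps

80


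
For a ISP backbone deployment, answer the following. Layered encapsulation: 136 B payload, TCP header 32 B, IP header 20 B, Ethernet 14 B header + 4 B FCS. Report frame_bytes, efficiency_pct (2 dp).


TCP segment = 136 + 32 = 168 B
IP packet = 168 + 20 = 188 B
Ethernet frame = 188 + 14 + 4 = 206 B
Efficiency = app / frame = 136 / 206 = 0.660194 = 66.0194% -> 66.02% (2 dp)

206, 66.02


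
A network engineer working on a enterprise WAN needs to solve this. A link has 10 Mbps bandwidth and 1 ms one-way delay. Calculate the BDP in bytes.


Given: bandwidth = 10 Mbps, delay = 1 ms
BDP in bits = 10 * 10^6 * 1 / 1000
BDP in bits = 10000
BDP in bytes = 10000 / 8 = 1250

1250


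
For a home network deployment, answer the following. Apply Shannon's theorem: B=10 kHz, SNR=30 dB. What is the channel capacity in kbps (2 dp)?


Given: B = 10 kHz, SNR = 30 dB
SNR linear = 10^(30/10) = 1000
1 + SNR = 1001
log2(1001) = 9.9672262588
C = 10 * 1000 * 9.9672262588 = 99672.2626 bps
C = 99.672263 kbps -> 99.67 kbps (2 dp)

99.67


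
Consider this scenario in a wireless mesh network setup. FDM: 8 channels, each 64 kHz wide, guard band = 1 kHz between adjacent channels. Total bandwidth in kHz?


Given: 8 channels, 64 kHz each, guard = 1 kHz
Channel bandwidth = 8 * 64 = 512 kHz
Guard bands = 7 gaps * 1 kHz = 7 kHz
Total = 512 + 7 = 519 kHz

519


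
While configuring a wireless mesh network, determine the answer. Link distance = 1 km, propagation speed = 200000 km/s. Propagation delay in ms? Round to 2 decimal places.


Given: distance = 1 km, speed = 200000 km/s
Delay = distance / speed = 1 / 200000 seconds
Delay in ms = 1 * 1000 / 200000
Delay = 0.0050 ms
Rounded to 2 dp = 0.01 ms

0.01


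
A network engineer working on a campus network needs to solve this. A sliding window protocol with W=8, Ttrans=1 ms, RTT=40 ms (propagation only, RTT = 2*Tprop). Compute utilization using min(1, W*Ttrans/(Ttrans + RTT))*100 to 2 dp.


Given: W = 8, Ttrans = 1 ms, RTT = 40 ms (= 2 * Tprop, Tprop = 20 ms)
Cycle time = Ttrans + RTT = 1 + 40 = 41 ms (first packet sent until its ACK returns)
W * Ttrans = 8 * 1 = 8 ms of sending per cycle
W * Ttrans / (Ttrans + RTT) = 8 / 41 = 0.195122
U = min(1, 0.195122) = 0.195122
U% = 19.51%

19.51


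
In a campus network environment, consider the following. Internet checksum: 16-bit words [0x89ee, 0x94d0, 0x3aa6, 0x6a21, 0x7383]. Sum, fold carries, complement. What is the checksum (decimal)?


Given words: [0x89ee, 0x94d0, 0x3aa6, 0x6a21, 0x7383]
Step 1: Sum all words
Raw sum = 35310 + 38096 + 15014 + 27169 + 29571 = 145160
Step 2: Fold carry: (14088 + 2) = 14090
One's complement = ~14090 & 0xFFFF = 51445

51445


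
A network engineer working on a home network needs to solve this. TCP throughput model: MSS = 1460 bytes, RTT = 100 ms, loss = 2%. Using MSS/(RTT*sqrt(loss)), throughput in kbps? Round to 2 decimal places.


Given: MSS = 1460 bytes, RTT = 100 ms, loss = 2%
RTT in seconds = 100 / 1000 = 0.1
Loss rate = 2% = 0.02
sqrt(loss) = sqrt(0.02) = 0.141421356237
Throughput (bytes/s) = 1460 / (0.1 * 0.141421356237) = 103237.5901
Throughput (kbps) = 103237.5901 * 8 / 1000 = 825.900720 -> 825.90 kbps (2 dp)

825.90


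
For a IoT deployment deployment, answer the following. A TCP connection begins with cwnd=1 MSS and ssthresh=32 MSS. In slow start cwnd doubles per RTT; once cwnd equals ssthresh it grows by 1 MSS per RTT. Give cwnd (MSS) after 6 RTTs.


RTT 0: cwnd = 1 MSS (initial)
RTT 1: cwnd = 2 MSS (slow start, doubled)
RTT 2: cwnd = 4 MSS (slow start, doubled)
RTT 3: cwnd = 8 MSS (slow start, doubled)
RTT 4: cwnd = 16 MSS (slow start, doubled)
RTT 5: cwnd = 32 MSS (slow start, doubled)
RTT 6: cwnd = 33 MSS (congestion avoidance, +1)

33


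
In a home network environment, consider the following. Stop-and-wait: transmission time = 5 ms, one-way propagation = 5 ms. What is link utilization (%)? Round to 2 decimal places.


Given: Ttrans = 5 ms, Tprop = 5 ms
RTT = 2 * Tprop = 2 * 5 = 10 ms
U = Ttrans / (Ttrans + RTT)
U = 5 / (5 + 10)
U = 5 / 15 = 0.333333
U% = 33.33%

33.33


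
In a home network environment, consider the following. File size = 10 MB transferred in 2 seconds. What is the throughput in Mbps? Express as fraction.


Given: file = 10 MB, time = 2 s
File in Mb = 10 * 8 = 80 Mb
Throughput = 80 / 2 Mbps
Throughput = 40 Mbps

40


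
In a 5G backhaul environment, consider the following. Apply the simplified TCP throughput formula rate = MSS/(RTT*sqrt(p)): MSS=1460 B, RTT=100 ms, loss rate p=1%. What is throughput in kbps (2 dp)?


Given: MSS = 1460 bytes, RTT = 100 ms, loss = 1%
RTT in seconds = 100 / 1000 = 0.1
Loss rate = 1% = 0.01
sqrt(loss) = sqrt(0.01) = 0.1
Throughput (bytes/s) = 1460 / (0.1 * 0.1) = 146000.0000
Throughput (kbps) = 146000.0000 * 8 / 1000 = 1168.000000 -> 1168.00 kbps (2 dp)

1168.00


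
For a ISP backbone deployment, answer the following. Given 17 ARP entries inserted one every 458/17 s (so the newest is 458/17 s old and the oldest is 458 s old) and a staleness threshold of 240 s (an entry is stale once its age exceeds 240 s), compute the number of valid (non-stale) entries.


Ages are k * 458/17 s for k = 1..17 (spacing = 26.9412 s).
Entry k is valid iff k * 458/17 <= 240 iff k <= 17 * 240 / 458 = 8.9083
n_valid = floor(8.9083) = 8
(n_stale = 17 - 8 = 9)

8


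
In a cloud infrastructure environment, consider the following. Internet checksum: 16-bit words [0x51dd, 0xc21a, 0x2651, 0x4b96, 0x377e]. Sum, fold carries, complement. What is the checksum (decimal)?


Given words: [0x51dd, 0xc21a, 0x2651, 0x4b96, 0x377e]
Step 1: Sum all words
Raw sum = 20957 + 49690 + 9809 + 19350 + 14206 = 114012
Step 2: Fold carry: (48476 + 1) = 48477
One's complement = ~48477 & 0xFFFF = 17058

17058


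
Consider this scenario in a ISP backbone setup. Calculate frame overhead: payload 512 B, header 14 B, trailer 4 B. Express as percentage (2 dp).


Given: payload = 512 B, header = 14 B, trailer = 4 B
Overhead bytes = header + trailer = 14 + 4 = 18
Total frame = payload + overhead = 512 + 18 = 530
Overhead % = 18 / 530 * 100 = 3.3962% -> 3.40% (2 dp)

3.40


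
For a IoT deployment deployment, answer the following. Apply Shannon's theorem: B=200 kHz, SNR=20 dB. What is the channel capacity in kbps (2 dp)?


Given: B = 200 kHz, SNR = 20 dB
SNR linear = 10^(20/10) = 100
1 + SNR = 101
log2(101) = 6.6582114828
C = 200 * 1000 * 6.6582114828 = 1331642.2966 bps
C = 1331.642297 kbps -> 1331.64 kbps (2 dp)

1331.64


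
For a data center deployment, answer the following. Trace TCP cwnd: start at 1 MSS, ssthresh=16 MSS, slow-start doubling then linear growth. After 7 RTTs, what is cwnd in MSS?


RTT 0: cwnd = 1 MSS (initial)
RTT 1: cwnd = 2 MSS (slow start, doubled)
RTT 2: cwnd = 4 MSS (slow start, doubled)
RTT 3: cwnd = 8 MSS (slow start, doubled)
RTT 4: cwnd = 16 MSS (slow start, doubled)
RTT 5: cwnd = 17 MSS (congestion avoidance, +1)
RTT 6: cwnd = 18 MSS (congestion avoidance, +1)
RTT 7: cwnd = 19 MSS (congestion avoidance, +1)

19


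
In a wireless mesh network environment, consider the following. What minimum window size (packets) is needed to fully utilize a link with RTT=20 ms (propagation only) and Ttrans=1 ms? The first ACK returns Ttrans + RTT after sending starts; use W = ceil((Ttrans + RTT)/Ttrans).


Given: Ttrans = 1 ms, RTT = 20 ms (= 2 * Tprop, Tprop = 10 ms)
Time until first ACK returns = Ttrans + RTT = 1 + 20 = 21 ms
Need W * Ttrans >= Ttrans + RTT  ->  W >= (Ttrans + RTT) / Ttrans
(Ttrans + RTT) / Ttrans = 21 / 1 = 21
W_min = ceil(21) = 21

21


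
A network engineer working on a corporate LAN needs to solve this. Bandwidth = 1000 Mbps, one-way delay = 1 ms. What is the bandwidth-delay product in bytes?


Given: bandwidth = 1000 Mbps, delay = 1 ms
BDP in bits = 1000 * 10^6 * 1 / 1000
BDP in bits = 1000000
BDP in bytes = 1000000 / 8 = 125000

125000


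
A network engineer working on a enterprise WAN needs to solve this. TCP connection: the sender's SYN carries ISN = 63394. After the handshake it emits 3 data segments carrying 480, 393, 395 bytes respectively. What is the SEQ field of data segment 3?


The SYN occupies sequence number ISN = 63394, so the first data byte is ISN + 1 = 63395.
SEQ of data segment i = (ISN + 1) + sum of payload sizes of segments 1..i-1.
Segment 1: SEQ = 63395, payload = 480 bytes
Segment 2: SEQ = 63875, payload = 393 bytes
Segment 3: SEQ = 64268, payload = 395 bytes
SEQ of segment 3 = 63395 + 480 + 393 = 64268

64268


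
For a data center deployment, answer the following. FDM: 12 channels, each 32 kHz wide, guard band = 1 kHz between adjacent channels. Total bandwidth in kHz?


Given: 12 channels, 32 kHz each, guard = 1 kHz
Channel bandwidth = 12 * 32 = 384 kHz
Guard bands = 11 gaps * 1 kHz = 11 kHz
Total = 384 + 11 = 395 kHz

395


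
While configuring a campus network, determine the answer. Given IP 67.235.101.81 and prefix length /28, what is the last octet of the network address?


Given: IP = 67.235.101.81, prefix = /28
Subnet mask = 255.255.255.240
Last octet of IP: 81
Last octet of mask: 240
Network last octet = 81 AND 240 = 80

80


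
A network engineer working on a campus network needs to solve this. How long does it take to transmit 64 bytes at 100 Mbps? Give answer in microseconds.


Given: packet = 64 bytes, bandwidth = 100 Mbps
Packet in bits = 64 * 8 = 512 bits
Bandwidth = 100 * 10^6 = 100000000 bps
Time = 512 / 100000000 seconds
Time in us = 512 * 10^6 / 100000000 = 5.12

5.12


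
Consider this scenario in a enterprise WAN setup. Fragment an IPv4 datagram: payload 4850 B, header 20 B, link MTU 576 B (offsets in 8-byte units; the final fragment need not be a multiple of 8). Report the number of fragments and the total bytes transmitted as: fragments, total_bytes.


Max data per non-final fragment = floor((MTU - header)/8)*8 = floor((576 - 20)/8)*8 = floor(556/8)*8 = 552 B
Final fragment needs no 8-byte alignment: it can carry up to MTU - header = 556 B
Non-final fragments needed = ceil((payload - 556) / 552) = ceil(4294/552) = ceil(7.7790) = 8
Number of fragments = 8 + 1 = 9
Fragment sizes (data): 8 * 552 B + 434 B (last, 434 <= 556 OK)
Total bytes sent = payload + n_frags * header = 4850 + 9*20 = 4850 + 180 = 5030 B

9, 5030


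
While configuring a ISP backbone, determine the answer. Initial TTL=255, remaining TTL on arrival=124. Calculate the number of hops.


Given: initial TTL = 255, received TTL = 124
Hops = initial TTL - received TTL
Hops = 255 - 124 = 131

131


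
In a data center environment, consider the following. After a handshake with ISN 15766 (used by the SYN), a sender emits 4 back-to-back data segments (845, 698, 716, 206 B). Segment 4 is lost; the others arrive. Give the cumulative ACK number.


SYN uses sequence number 15766; first data byte = ISN + 1 = 15767.
Segment 1: SEQ = 15767, len = 845 B, covers [15767, 16611]
Segment 2: SEQ = 16612, len = 698 B, covers [16612, 17309]
Segment 3: SEQ = 17310, len = 716 B, covers [17310, 18025]
Segment 4: SEQ = 18026, len = 206 B, covers [18026, 18231] [LOST]
In-order data received: bytes [15767, 18025] (segments 1..3).
Segment 4 missing -> gap begins at byte 18026.
Cumulative ACK = next expected in-order byte = 15767 + 845 + 698 + 716 = 18026

18026


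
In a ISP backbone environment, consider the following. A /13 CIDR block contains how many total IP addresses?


Given: CIDR prefix /13
Host bits = 32 - 13 = 19
Total addresses = 2^19 = 524288

524288


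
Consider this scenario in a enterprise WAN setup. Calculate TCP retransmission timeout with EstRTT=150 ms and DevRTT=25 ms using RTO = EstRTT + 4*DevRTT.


Given: EstRTT = 150 ms, DevRTT = 25 ms
Timeout = EstRTT + 4 * DevRTT
4 * DevRTT = 4 * 25 = 100
Timeout = 150 + 100 = 250 ms

250


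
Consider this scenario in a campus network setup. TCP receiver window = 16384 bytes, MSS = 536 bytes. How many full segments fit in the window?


Given: RWND = 16384 bytes, MSS = 536 bytes
Full segments = floor(RWND / MSS)
Full segments = floor(16384 / 536)
Full segments = floor(30.5672) = 30

30


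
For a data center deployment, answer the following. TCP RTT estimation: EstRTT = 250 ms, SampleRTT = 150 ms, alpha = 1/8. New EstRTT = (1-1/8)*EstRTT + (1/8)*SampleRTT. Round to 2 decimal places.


Given: EstRTT = 250 ms, SampleRTT = 150 ms, alpha = 1/8
New EstRTT = (1 - alpha) * EstRTT + alpha * SampleRTT
(7/8) * 250 = 218.75
(1/8) * 150 = 18.75
New EstRTT = 218.75 + 18.75 = 237.5 ms -> 237.50 ms (2 dp)

237.50


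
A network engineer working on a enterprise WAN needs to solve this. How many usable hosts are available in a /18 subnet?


Given: subnet mask /18
Host bits = 32 - 18 = 14
Total addresses = 2^14 = 16384
Usable hosts = 16384 - 2 (network + broadcast) = 16382

16382


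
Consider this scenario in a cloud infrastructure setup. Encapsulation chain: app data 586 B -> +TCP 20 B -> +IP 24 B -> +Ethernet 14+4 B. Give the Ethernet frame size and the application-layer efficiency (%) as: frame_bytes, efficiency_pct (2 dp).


TCP segment = 586 + 20 = 606 B
IP packet = 606 + 24 = 630 B
Ethernet frame = 630 + 14 + 4 = 648 B
Efficiency = app / frame = 586 / 648 = 0.904321 = 90.4321% -> 90.43% (2 dp)

648, 90.43


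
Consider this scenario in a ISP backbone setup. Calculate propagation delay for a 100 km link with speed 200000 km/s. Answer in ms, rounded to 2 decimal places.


Given: distance = 100 km, speed = 200000 km/s
Delay = distance / speed = 100 / 200000 seconds
Delay in ms = 100 * 1000 / 200000
Delay = 0.5000 ms
Rounded to 2 dp = 0.50 ms

0.50


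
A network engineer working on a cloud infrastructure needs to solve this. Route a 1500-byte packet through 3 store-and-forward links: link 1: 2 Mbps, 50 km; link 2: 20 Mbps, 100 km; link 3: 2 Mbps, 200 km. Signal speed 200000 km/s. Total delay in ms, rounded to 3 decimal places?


Packet = 1500 bytes = 12000 bits. Store-and-forward: sum (t_trans + t_prop) per link.
Link 1: t_trans = 12000/(2*10^6) s = 6.0000 ms; t_prop = 50/200000 s = 0.2500 ms; subtotal = 6.2500 ms
Link 2: t_trans = 12000/(20*10^6) s = 0.6000 ms; t_prop = 100/200000 s = 0.5000 ms; subtotal = 1.1000 ms
Link 3: t_trans = 12000/(2*10^6) s = 6.0000 ms; t_prop = 200/200000 s = 1.0000 ms; subtotal = 7.0000 ms
End-to-end = 6.2500 + 1.1000 + 7.0000 = 14.3500 ms -> 14.350 ms (3 dp)

14.350


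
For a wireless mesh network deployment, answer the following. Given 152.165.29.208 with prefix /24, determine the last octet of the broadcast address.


Given: IP = 152.165.29.208, prefix = /24
Host bits = 32 - 24 = 8
Network last octet = 208 AND mask = 0
Host part size = 2^8 - 1 = 255
Broadcast last octet = 0 OR 255 = 255

255


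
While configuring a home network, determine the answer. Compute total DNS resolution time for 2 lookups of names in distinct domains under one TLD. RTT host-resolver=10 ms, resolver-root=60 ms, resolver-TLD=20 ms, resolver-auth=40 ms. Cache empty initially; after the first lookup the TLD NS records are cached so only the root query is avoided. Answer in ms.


Lookup 1 (cold cache): local + root + TLD + auth = 10 + 60 + 20 + 40 = 130 ms
Lookups 2..2 (TLD NS cached -> skip root; new domain -> still ask TLD and auth): local + TLD + auth = 10 + 20 + 40 = 70 ms each
Remaining 1 lookups: 1 * 70 = 70 ms
Total = 130 + 70 = 200 ms

200


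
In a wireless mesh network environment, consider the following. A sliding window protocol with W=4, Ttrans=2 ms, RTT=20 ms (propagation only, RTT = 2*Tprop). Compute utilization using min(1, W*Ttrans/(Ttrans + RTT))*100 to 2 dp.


Given: W = 4, Ttrans = 2 ms, RTT = 20 ms (= 2 * Tprop, Tprop = 10 ms)
Cycle time = Ttrans + RTT = 2 + 20 = 22 ms (first packet sent until its ACK returns)
W * Ttrans = 4 * 2 = 8 ms of sending per cycle
W * Ttrans / (Ttrans + RTT) = 8 / 22 = 0.363636
U = min(1, 0.363636) = 0.363636
U% = 36.36%

36.36


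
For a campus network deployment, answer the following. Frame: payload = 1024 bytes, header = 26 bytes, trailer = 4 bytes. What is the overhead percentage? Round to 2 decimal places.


Given: payload = 1024 B, header = 26 B, trailer = 4 B
Overhead bytes = header + trailer = 26 + 4 = 30
Total frame = payload + overhead = 1024 + 30 = 1054
Overhead % = 30 / 1054 * 100 = 2.8463% -> 2.85% (2 dp)

2.85


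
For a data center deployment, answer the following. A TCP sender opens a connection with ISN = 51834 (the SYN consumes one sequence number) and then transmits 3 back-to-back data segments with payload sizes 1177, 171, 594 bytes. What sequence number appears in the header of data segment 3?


The SYN occupies sequence number ISN = 51834, so the first data byte is ISN + 1 = 51835.
SEQ of data segment i = (ISN + 1) + sum of payload sizes of segments 1..i-1.
Segment 1: SEQ = 51835, payload = 1177 bytes
Segment 2: SEQ = 53012, payload = 171 bytes
Segment 3: SEQ = 53183, payload = 594 bytes
SEQ of segment 3 = 51835 + 1177 + 171 = 53183

53183


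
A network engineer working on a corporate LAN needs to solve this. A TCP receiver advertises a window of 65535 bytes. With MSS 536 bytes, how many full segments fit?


Given: RWND = 65535 bytes, MSS = 536 bytes
Full segments = floor(RWND / MSS)
Full segments = floor(65535 / 536)
Full segments = floor(122.2668) = 122

122


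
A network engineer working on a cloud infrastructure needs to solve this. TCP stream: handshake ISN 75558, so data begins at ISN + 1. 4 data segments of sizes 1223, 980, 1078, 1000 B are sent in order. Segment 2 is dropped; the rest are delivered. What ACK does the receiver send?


SYN uses sequence number 75558; first data byte = ISN + 1 = 75559.
Segment 1: SEQ = 75559, len = 1223 B, covers [75559, 76781]
Segment 2: SEQ = 76782, len = 980 B, covers [76782, 77761] [LOST]
Segment 3: SEQ = 77762, len = 1078 B, covers [77762, 78839]
Segment 4: SEQ = 78840, len = 1000 B, covers [78840, 79839]
In-order data received: bytes [75559, 76781] (segments 1..1).
Segment 2 missing -> gap begins at byte 76782; later segments buffered out of order.
Cumulative ACK = next expected in-order byte = 75559 + 1223 = 76782

76782


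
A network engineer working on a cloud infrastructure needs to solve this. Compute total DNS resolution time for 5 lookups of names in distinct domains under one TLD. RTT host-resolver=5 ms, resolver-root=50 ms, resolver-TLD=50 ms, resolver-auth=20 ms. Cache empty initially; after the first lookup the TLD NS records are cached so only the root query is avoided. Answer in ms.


Lookup 1 (cold cache): local + root + TLD + auth = 5 + 50 + 50 + 20 = 125 ms
Lookups 2..5 (TLD NS cached -> skip root; new domain -> still ask TLD and auth): local + TLD + auth = 5 + 50 + 20 = 75 ms each
Remaining 4 lookups: 4 * 75 = 300 ms
Total = 125 + 300 = 425 ms

425


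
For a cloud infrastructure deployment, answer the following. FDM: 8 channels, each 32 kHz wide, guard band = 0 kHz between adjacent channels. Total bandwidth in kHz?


Given: 8 channels, 32 kHz each, guard = 0 kHz
Channel bandwidth = 8 * 32 = 256 kHz
Guard bands = 7 gaps * 0 kHz = 0 kHz
Total = 256 + 0 = 256 kHz

256


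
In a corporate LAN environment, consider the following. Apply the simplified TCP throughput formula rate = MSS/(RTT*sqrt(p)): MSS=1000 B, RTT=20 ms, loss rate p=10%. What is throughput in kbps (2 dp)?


Given: MSS = 1000 bytes, RTT = 20 ms, loss = 10%
RTT in seconds = 20 / 1000 = 0.02
Loss rate = 10% = 0.1
sqrt(loss) = sqrt(0.1) = 0.316227766017
Throughput (bytes/s) = 1000 / (0.02 * 0.316227766017) = 158113.8830
Throughput (kbps) = 158113.8830 * 8 / 1000 = 1264.911064 -> 1264.91 kbps (2 dp)

1264.91


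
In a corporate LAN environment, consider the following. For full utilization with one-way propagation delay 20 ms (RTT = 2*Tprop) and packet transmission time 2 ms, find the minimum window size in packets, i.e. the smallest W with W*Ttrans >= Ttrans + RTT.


Given: Ttrans = 2 ms, RTT = 40 ms (= 2 * Tprop, Tprop = 20 ms)
Time until first ACK returns = Ttrans + RTT = 2 + 40 = 42 ms
Need W * Ttrans >= Ttrans + RTT  ->  W >= (Ttrans + RTT) / Ttrans
(Ttrans + RTT) / Ttrans = 42 / 2 = 21
W_min = ceil(21) = 21

21


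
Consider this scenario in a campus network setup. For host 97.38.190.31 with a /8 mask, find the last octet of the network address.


Given: IP = 97.38.190.31, prefix = /8
Subnet mask = 255.0.0.0
Last octet of IP: 31
Last octet of mask: 0
Network last octet = 31 AND 0 = 0

0


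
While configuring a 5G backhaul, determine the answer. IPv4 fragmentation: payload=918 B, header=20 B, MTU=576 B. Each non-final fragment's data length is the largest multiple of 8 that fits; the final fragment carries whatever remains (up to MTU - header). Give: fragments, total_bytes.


Max data per non-final fragment = floor((MTU - header)/8)*8 = floor((576 - 20)/8)*8 = floor(556/8)*8 = 552 B
Final fragment needs no 8-byte alignment: it can carry up to MTU - header = 556 B
Non-final fragments needed = ceil((payload - 556) / 552) = ceil(362/552) = ceil(0.6558) = 1
Number of fragments = 1 + 1 = 2
Fragment sizes (data): 1 * 552 B + 366 B (last, 366 <= 556 OK)
Total bytes sent = payload + n_frags * header = 918 + 2*20 = 918 + 40 = 958 B

2, 958


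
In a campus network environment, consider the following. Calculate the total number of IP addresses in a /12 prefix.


Given: CIDR prefix /12
Host bits = 32 - 12 = 20
Total addresses = 2^20 = 1048576

1048576


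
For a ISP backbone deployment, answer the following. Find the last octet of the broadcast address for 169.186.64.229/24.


Given: IP = 169.186.64.229, prefix = /24
Host bits = 32 - 24 = 8
Network last octet = 229 AND mask = 0
Host part size = 2^8 - 1 = 255
Broadcast last octet = 0 OR 255 = 255

255


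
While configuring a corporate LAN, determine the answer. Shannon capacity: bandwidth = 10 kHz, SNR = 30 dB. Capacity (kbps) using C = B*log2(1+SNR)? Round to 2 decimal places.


Given: B = 10 kHz, SNR = 30 dB
SNR linear = 10^(30/10) = 1000
1 + SNR = 1001
log2(1001) = 9.9672262588
C = 10 * 1000 * 9.9672262588 = 99672.2626 bps
C = 99.672263 kbps -> 99.67 kbps (2 dp)

99.67


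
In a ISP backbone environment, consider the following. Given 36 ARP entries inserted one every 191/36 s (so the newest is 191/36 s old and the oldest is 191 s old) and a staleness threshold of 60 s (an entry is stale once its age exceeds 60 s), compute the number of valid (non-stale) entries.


Ages are k * 191/36 s for k = 1..36 (spacing = 5.3056 s).
Entry k is valid iff k * 191/36 <= 60 iff k <= 36 * 60 / 191 = 11.3089
n_valid = floor(11.3089) = 11
(n_stale = 36 - 11 = 25)

11


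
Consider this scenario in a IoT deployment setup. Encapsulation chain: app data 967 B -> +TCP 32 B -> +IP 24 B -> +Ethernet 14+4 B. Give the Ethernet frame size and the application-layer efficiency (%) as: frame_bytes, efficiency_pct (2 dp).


TCP segment = 967 + 32 = 999 B
IP packet = 999 + 24 = 1023 B
Ethernet frame = 1023 + 14 + 4 = 1041 B
Efficiency = app / frame = 967 / 1041 = 0.928915 = 92.8915% -> 92.89% (2 dp)

1041, 92.89


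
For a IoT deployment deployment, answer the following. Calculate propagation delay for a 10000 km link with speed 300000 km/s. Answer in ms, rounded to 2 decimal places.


Given: distance = 10000 km, speed = 300000 km/s
Delay = distance / speed = 10000 / 300000 seconds
Delay in ms = 10000 * 1000 / 300000
Delay = 33.3333 ms
Rounded to 2 dp = 33.33 ms

33.33


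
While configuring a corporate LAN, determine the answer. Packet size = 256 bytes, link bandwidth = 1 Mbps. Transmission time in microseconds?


Given: packet = 256 bytes, bandwidth = 1 Mbps
Packet in bits = 256 * 8 = 2048 bits
Bandwidth = 1 * 10^6 = 1000000 bps
Time = 2048 / 1000000 seconds
Time in us = 2048 * 10^6 / 1000000 = 2048

2048


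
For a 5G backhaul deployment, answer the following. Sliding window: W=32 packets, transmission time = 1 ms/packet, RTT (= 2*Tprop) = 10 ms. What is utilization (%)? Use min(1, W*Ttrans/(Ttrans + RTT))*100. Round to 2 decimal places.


Given: W = 32, Ttrans = 1 ms, RTT = 10 ms (= 2 * Tprop, Tprop = 5 ms)
Cycle time = Ttrans + RTT = 1 + 10 = 11 ms (first packet sent until its ACK returns)
W * Ttrans = 32 * 1 = 32 ms of sending per cycle
W * Ttrans / (Ttrans + RTT) = 32 / 11 = 2.909091
U = min(1, 2.909091) = 1.000000
U% = 100.00%

100.00


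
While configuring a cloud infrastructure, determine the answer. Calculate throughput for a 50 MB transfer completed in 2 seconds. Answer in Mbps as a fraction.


Given: file = 50 MB, time = 2 s
File in Mb = 50 * 8 = 400 Mb
Throughput = 400 / 2 Mbps
Throughput = 200 Mbps

200


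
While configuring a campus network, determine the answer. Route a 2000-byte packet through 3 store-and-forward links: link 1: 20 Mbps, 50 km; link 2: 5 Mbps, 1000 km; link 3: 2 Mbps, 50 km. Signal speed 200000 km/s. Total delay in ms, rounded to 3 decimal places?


Packet = 2000 bytes = 16000 bits. Store-and-forward: sum (t_trans + t_prop) per link.
Link 1: t_trans = 16000/(20*10^6) s = 0.8000 ms; t_prop = 50/200000 s = 0.2500 ms; subtotal = 1.0500 ms
Link 2: t_trans = 16000/(5*10^6) s = 3.2000 ms; t_prop = 1000/200000 s = 5.0000 ms; subtotal = 8.2000 ms
Link 3: t_trans = 16000/(2*10^6) s = 8.0000 ms; t_prop = 50/200000 s = 0.2500 ms; subtotal = 8.2500 ms
End-to-end = 1.0500 + 8.2000 + 8.2500 = 17.5000 ms -> 17.500 ms (3 dp)

17.500


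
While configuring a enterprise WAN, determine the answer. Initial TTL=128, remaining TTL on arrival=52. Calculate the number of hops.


Given: initial TTL = 128, received TTL = 52
Hops = initial TTL - received TTL
Hops = 128 - 52 = 76

76


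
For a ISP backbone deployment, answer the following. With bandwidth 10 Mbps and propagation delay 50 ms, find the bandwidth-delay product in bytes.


Given: bandwidth = 10 Mbps, delay = 50 ms
BDP in bits = 10 * 10^6 * 50 / 1000
BDP in bits = 500000
BDP in bytes = 500000 / 8 = 62500

62500


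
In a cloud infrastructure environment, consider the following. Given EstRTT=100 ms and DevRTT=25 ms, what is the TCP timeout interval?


Given: EstRTT = 100 ms, DevRTT = 25 ms
Timeout = EstRTT + 4 * DevRTT
4 * DevRTT = 4 * 25 = 100
Timeout = 100 + 100 = 200 ms

200


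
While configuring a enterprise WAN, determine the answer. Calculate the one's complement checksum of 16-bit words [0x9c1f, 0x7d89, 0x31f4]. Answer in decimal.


Given words: [0x9c1f, 0x7d89, 0x31f4]
Step 1: Sum all words
Raw sum = 39967 + 32137 + 12788 = 84892
Step 2: Fold carry: (19356 + 1) = 19357
One's complement = ~19357 & 0xFFFF = 46178

46178


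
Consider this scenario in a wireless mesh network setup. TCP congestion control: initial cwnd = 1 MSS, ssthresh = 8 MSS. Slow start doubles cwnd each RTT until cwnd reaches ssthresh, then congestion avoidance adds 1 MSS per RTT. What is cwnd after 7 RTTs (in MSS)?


RTT 0: cwnd = 1 MSS (initial)
RTT 1: cwnd = 2 MSS (slow start, doubled)
RTT 2: cwnd = 4 MSS (slow start, doubled)
RTT 3: cwnd = 8 MSS (slow start, doubled)
RTT 4: cwnd = 9 MSS (congestion avoidance, +1)
RTT 5: cwnd = 10 MSS (congestion avoidance, +1)
RTT 6: cwnd = 11 MSS (congestion avoidance, +1)
RTT 7: cwnd = 12 MSS (congestion avoidance, +1)

12


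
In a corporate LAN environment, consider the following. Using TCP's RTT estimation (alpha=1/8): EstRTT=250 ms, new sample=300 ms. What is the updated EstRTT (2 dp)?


Given: EstRTT = 250 ms, SampleRTT = 300 ms, alpha = 1/8
New EstRTT = (1 - alpha) * EstRTT + alpha * SampleRTT
(7/8) * 250 = 218.75
(1/8) * 300 = 37.5
New EstRTT = 218.75 + 37.5 = 256.25 ms -> 256.25 ms (2 dp)

256.25


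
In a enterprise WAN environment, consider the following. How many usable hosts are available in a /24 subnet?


Given: subnet mask /24
Host bits = 32 - 24 = 8
Total addresses = 2^8 = 256
Usable hosts = 256 - 2 (network + broadcast) = 254

254


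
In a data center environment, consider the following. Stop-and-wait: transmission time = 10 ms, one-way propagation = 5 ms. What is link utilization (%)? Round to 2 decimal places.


Given: Ttrans = 10 ms, Tprop = 5 ms
RTT = 2 * Tprop = 2 * 5 = 10 ms
U = Ttrans / (Ttrans + RTT)
U = 10 / (10 + 10)
U = 10 / 20 = 0.5
U% = 50.00%

50.00


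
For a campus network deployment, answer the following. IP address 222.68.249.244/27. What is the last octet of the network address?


Given: IP = 222.68.249.244, prefix = /27
Subnet mask = 255.255.255.224
Last octet of IP: 244
Last octet of mask: 224
Network last octet = 244 AND 224 = 224

224


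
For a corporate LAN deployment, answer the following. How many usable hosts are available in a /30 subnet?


Given: subnet mask /30
Host bits = 32 - 30 = 2
Total addresses = 2^2 = 4
Usable hosts = 4 - 2 (network + broadcast) = 2

2


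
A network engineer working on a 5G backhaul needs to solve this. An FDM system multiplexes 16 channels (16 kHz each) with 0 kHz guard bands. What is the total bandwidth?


Given: 16 channels, 16 kHz each, guard = 0 kHz
Channel bandwidth = 16 * 16 = 256 kHz
Guard bands = 15 gaps * 0 kHz = 0 kHz
Total = 256 + 0 = 256 kHz

256


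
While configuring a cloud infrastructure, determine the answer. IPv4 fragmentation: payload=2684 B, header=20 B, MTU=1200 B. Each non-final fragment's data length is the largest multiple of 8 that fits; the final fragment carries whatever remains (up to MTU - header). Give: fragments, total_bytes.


Max data per non-final fragment = floor((MTU - header)/8)*8 = floor((1200 - 20)/8)*8 = floor(1180/8)*8 = 1176 B
Final fragment needs no 8-byte alignment: it can carry up to MTU - header = 1180 B
Non-final fragments needed = ceil((payload - 1180) / 1176) = ceil(1504/1176) = ceil(1.2789) = 2
Number of fragments = 2 + 1 = 3
Fragment sizes (data): 2 * 1176 B + 332 B (last, 332 <= 1180 OK)
Total bytes sent = payload + n_frags * header = 2684 + 3*20 = 2684 + 60 = 2744 B

3, 2744


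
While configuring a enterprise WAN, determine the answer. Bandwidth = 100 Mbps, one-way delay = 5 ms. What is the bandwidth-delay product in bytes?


Given: bandwidth = 100 Mbps, delay = 5 ms
BDP in bits = 100 * 10^6 * 5 / 1000
BDP in bits = 500000
BDP in bytes = 500000 / 8 = 62500

62500


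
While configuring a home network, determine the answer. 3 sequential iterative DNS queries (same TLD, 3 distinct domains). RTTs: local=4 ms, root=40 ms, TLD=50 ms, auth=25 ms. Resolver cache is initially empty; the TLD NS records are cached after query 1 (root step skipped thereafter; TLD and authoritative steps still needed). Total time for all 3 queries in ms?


Lookup 1 (cold cache): local + root + TLD + auth = 4 + 40 + 50 + 25 = 119 ms
Lookups 2..3 (TLD NS cached -> skip root; new domain -> still ask TLD and auth): local + TLD + auth = 4 + 50 + 25 = 79 ms each
Remaining 2 lookups: 2 * 79 = 158 ms
Total = 119 + 158 = 277 ms

277


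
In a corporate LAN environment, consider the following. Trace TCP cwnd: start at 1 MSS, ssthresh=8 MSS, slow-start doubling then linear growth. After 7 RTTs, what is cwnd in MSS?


RTT 0: cwnd = 1 MSS (initial)
RTT 1: cwnd = 2 MSS (slow start, doubled)
RTT 2: cwnd = 4 MSS (slow start, doubled)
RTT 3: cwnd = 8 MSS (slow start, doubled)
RTT 4: cwnd = 9 MSS (congestion avoidance, +1)
RTT 5: cwnd = 10 MSS (congestion avoidance, +1)
RTT 6: cwnd = 11 MSS (congestion avoidance, +1)
RTT 7: cwnd = 12 MSS (congestion avoidance, +1)

12


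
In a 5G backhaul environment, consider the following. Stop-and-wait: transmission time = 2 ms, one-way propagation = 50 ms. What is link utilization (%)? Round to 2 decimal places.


Given: Ttrans = 2 ms, Tprop = 50 ms
RTT = 2 * Tprop = 2 * 50 = 100 ms
U = Ttrans / (Ttrans + RTT)
U = 2 / (2 + 100)
U = 2 / 102 = 0.019608
U% = 1.96%

1.96


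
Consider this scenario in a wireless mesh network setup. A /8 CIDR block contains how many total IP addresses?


Given: CIDR prefix /8
Host bits = 32 - 8 = 24
Total addresses = 2^24 = 16777216

16777216


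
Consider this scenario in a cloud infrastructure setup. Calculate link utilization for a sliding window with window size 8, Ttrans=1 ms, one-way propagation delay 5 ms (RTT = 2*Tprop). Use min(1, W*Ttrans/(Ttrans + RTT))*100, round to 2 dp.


Given: W = 8, Ttrans = 1 ms, RTT = 10 ms (= 2 * Tprop, Tprop = 5 ms)
Cycle time = Ttrans + RTT = 1 + 10 = 11 ms (first packet sent until its ACK returns)
W * Ttrans = 8 * 1 = 8 ms of sending per cycle
W * Ttrans / (Ttrans + RTT) = 8 / 11 = 0.727273
U = min(1, 0.727273) = 0.727273
U% = 72.73%

72.73


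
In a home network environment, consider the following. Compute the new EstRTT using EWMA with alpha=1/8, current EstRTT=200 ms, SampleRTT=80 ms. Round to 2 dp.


Given: EstRTT = 200 ms, SampleRTT = 80 ms, alpha = 1/8
New EstRTT = (1 - alpha) * EstRTT + alpha * SampleRTT
(7/8) * 200 = 175
(1/8) * 80 = 10
New EstRTT = 175 + 10 = 185 ms -> 185.00 ms (2 dp)

185.00


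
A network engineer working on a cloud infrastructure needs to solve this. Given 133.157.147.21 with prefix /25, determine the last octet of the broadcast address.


Given: IP = 133.157.147.21, prefix = /25
Host bits = 32 - 25 = 7
Network last octet = 21 AND mask = 0
Host part size = 2^7 - 1 = 127
Broadcast last octet = 0 OR 127 = 127

127


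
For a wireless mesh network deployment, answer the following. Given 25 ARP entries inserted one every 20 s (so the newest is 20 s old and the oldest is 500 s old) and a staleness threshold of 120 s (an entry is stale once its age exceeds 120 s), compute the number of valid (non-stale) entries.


Ages are k * 500/25 s for k = 1..25 (spacing = 20.0000 s).
Entry k is valid iff k * 500/25 <= 120 iff k <= 25 * 120 / 500 = 6.0000
n_valid = floor(6.0000) = 6
(n_stale = 25 - 6 = 19)

6


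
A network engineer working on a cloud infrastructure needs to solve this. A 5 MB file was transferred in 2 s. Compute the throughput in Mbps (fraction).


Given: file = 5 MB, time = 2 s
File in Mb = 5 * 8 = 40 Mb
Throughput = 40 / 2 Mbps
Throughput = 20 Mbps

20


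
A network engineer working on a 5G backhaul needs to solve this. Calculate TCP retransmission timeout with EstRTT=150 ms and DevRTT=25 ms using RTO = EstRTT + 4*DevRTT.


Given: EstRTT = 150 ms, DevRTT = 25 ms
Timeout = EstRTT + 4 * DevRTT
4 * DevRTT = 4 * 25 = 100
Timeout = 150 + 100 = 250 ms

250


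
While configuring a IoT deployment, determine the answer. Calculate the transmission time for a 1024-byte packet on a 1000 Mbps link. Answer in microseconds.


Given: packet = 1024 bytes, bandwidth = 1000 Mbps
Packet in bits = 1024 * 8 = 8192 bits
Bandwidth = 1000 * 10^6 = 1000000000 bps
Time = 8192 / 1000000000 seconds
Time in us = 8192 * 10^6 / 1000000000 = 8.192

8.192


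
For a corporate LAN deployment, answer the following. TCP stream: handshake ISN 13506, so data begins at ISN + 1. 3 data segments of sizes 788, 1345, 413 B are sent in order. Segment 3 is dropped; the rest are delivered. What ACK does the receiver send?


SYN uses sequence number 13506; first data byte = ISN + 1 = 13507.
Segment 1: SEQ = 13507, len = 788 B, covers [13507, 14294]
Segment 2: SEQ = 14295, len = 1345 B, covers [14295, 15639]
Segment 3: SEQ = 15640, len = 413 B, covers [15640, 16052] [LOST]
In-order data received: bytes [13507, 15639] (segments 1..2).
Segment 3 missing -> gap begins at byte 15640.
Cumulative ACK = next expected in-order byte = 13507 + 788 + 1345 = 15640

15640


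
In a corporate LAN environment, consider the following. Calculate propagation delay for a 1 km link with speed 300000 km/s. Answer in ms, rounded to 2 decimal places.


Given: distance = 1 km, speed = 300000 km/s
Delay = distance / speed = 1 / 300000 seconds
Delay in ms = 1 * 1000 / 300000
Delay = 0.0033 ms
Rounded to 2 dp = 0.00 ms

0.00


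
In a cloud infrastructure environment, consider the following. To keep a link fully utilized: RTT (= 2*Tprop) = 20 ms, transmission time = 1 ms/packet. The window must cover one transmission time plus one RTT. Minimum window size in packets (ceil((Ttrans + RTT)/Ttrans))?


Given: Ttrans = 1 ms, RTT = 20 ms (= 2 * Tprop, Tprop = 10 ms)
Time until first ACK returns = Ttrans + RTT = 1 + 20 = 21 ms
Need W * Ttrans >= Ttrans + RTT  ->  W >= (Ttrans + RTT) / Ttrans
(Ttrans + RTT) / Ttrans = 21 / 1 = 21
W_min = ceil(21) = 21

21


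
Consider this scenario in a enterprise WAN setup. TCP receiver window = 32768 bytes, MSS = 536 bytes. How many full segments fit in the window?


Given: RWND = 32768 bytes, MSS = 536 bytes
Full segments = floor(RWND / MSS)
Full segments = floor(32768 / 536)
Full segments = floor(61.1343) = 61

61


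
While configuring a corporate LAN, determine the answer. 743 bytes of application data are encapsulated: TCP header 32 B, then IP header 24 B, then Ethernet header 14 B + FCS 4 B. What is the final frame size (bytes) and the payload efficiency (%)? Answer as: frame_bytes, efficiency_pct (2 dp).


TCP segment = 743 + 32 = 775 B
IP packet = 775 + 24 = 799 B
Ethernet frame = 799 + 14 + 4 = 817 B
Efficiency = app / frame = 743 / 817 = 0.909425 = 90.9425% -> 90.94% (2 dp)

817, 90.94


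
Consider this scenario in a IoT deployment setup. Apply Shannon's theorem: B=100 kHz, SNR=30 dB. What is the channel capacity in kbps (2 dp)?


Given: B = 100 kHz, SNR = 30 dB
SNR linear = 10^(30/10) = 1000
1 + SNR = 1001
log2(1001) = 9.9672262588
C = 100 * 1000 * 9.9672262588 = 996722.6259 bps
C = 996.722626 kbps -> 996.72 kbps (2 dp)

996.72


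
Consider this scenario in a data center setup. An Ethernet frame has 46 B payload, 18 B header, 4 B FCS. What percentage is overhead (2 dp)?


Given: payload = 46 B, header = 18 B, trailer = 4 B
Overhead bytes = header + trailer = 18 + 4 = 22
Total frame = payload + overhead = 46 + 22 = 68
Overhead % = 22 / 68 * 100 = 32.3529% -> 32.35% (2 dp)

32.35


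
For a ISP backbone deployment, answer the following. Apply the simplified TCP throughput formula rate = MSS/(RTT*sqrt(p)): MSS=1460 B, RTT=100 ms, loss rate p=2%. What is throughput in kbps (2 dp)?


Given: MSS = 1460 bytes, RTT = 100 ms, loss = 2%
RTT in seconds = 100 / 1000 = 0.1
Loss rate = 2% = 0.02
sqrt(loss) = sqrt(0.02) = 0.141421356237
Throughput (bytes/s) = 1460 / (0.1 * 0.141421356237) = 103237.5901
Throughput (kbps) = 103237.5901 * 8 / 1000 = 825.900720 -> 825.90 kbps (2 dp)

825.90


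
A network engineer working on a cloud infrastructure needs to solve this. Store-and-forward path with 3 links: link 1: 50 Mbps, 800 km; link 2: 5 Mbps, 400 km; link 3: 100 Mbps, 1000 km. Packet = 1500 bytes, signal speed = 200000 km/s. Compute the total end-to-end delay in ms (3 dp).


Packet = 1500 bytes = 12000 bits. Store-and-forward: sum (t_trans + t_prop) per link.
Link 1: t_trans = 12000/(50*10^6) s = 0.2400 ms; t_prop = 800/200000 s = 4.0000 ms; subtotal = 4.2400 ms
Link 2: t_trans = 12000/(5*10^6) s = 2.4000 ms; t_prop = 400/200000 s = 2.0000 ms; subtotal = 4.4000 ms
Link 3: t_trans = 12000/(100*10^6) s = 0.1200 ms; t_prop = 1000/200000 s = 5.0000 ms; subtotal = 5.1200 ms
End-to-end = 4.2400 + 4.4000 + 5.1200 = 13.7600 ms -> 13.760 ms (3 dp)

13.760


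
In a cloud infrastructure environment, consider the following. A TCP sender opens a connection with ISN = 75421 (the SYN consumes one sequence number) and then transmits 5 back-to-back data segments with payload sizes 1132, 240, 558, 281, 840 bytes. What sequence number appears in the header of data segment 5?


The SYN occupies sequence number ISN = 75421, so the first data byte is ISN + 1 = 75422.
SEQ of data segment i = (ISN + 1) + sum of payload sizes of segments 1..i-1.
Segment 1: SEQ = 75422, payload = 1132 bytes
Segment 2: SEQ = 76554, payload = 240 bytes
Segment 3: SEQ = 76794, payload = 558 bytes
Segment 4: SEQ = 77352, payload = 281 bytes
Segment 5: SEQ = 77633, payload = 840 bytes
SEQ of segment 5 = 75422 + 1132 + 240 + 558 + 281 = 77633

77633
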